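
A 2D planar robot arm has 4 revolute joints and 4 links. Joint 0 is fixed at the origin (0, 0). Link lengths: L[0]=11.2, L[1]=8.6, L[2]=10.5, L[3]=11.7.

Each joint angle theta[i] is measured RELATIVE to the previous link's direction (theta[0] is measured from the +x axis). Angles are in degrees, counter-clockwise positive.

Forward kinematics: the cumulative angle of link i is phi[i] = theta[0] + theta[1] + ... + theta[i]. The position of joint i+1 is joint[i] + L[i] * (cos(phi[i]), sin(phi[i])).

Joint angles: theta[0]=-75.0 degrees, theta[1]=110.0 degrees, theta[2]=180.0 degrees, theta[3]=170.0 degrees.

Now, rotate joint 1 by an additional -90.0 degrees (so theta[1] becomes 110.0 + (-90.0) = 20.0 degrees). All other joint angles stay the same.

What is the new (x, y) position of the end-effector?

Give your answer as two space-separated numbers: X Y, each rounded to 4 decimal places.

joint[0] = (0.0000, 0.0000)  (base)
link 0: phi[0] = -75 = -75 deg
  cos(-75 deg) = 0.2588, sin(-75 deg) = -0.9659
  joint[1] = (0.0000, 0.0000) + 11.2 * (0.2588, -0.9659) = (0.0000 + 2.8988, 0.0000 + -10.8184) = (2.8988, -10.8184)
link 1: phi[1] = -75 + 20 = -55 deg
  cos(-55 deg) = 0.5736, sin(-55 deg) = -0.8192
  joint[2] = (2.8988, -10.8184) + 8.6 * (0.5736, -0.8192) = (2.8988 + 4.9328, -10.8184 + -7.0447) = (7.8315, -17.8631)
link 2: phi[2] = -75 + 20 + 180 = 125 deg
  cos(125 deg) = -0.5736, sin(125 deg) = 0.8192
  joint[3] = (7.8315, -17.8631) + 10.5 * (-0.5736, 0.8192) = (7.8315 + -6.0226, -17.8631 + 8.6011) = (1.8090, -9.2620)
link 3: phi[3] = -75 + 20 + 180 + 170 = 295 deg
  cos(295 deg) = 0.4226, sin(295 deg) = -0.9063
  joint[4] = (1.8090, -9.2620) + 11.7 * (0.4226, -0.9063) = (1.8090 + 4.9446, -9.2620 + -10.6038) = (6.7536, -19.8658)
End effector: (6.7536, -19.8658)

Answer: 6.7536 -19.8658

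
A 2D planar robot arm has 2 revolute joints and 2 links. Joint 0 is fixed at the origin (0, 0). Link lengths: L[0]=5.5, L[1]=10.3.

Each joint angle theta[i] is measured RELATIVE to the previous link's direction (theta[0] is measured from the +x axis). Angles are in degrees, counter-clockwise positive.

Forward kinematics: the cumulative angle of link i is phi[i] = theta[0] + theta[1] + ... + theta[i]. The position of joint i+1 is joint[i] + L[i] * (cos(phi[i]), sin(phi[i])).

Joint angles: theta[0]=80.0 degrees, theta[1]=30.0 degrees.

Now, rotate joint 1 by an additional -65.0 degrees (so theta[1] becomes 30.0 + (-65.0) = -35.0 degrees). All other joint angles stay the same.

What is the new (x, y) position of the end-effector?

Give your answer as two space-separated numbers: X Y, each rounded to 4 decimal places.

Answer: 8.2383 12.6996

Derivation:
joint[0] = (0.0000, 0.0000)  (base)
link 0: phi[0] = 80 = 80 deg
  cos(80 deg) = 0.1736, sin(80 deg) = 0.9848
  joint[1] = (0.0000, 0.0000) + 5.5 * (0.1736, 0.9848) = (0.0000 + 0.9551, 0.0000 + 5.4164) = (0.9551, 5.4164)
link 1: phi[1] = 80 + -35 = 45 deg
  cos(45 deg) = 0.7071, sin(45 deg) = 0.7071
  joint[2] = (0.9551, 5.4164) + 10.3 * (0.7071, 0.7071) = (0.9551 + 7.2832, 5.4164 + 7.2832) = (8.2383, 12.6996)
End effector: (8.2383, 12.6996)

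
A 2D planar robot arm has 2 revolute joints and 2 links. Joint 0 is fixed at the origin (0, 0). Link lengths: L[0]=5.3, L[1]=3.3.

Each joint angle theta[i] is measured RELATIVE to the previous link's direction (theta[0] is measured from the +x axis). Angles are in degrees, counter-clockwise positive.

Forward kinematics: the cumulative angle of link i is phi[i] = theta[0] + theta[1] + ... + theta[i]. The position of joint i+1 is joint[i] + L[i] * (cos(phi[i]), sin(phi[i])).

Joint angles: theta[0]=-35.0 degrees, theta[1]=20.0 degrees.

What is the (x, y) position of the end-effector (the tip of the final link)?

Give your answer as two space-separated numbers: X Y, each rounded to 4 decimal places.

joint[0] = (0.0000, 0.0000)  (base)
link 0: phi[0] = -35 = -35 deg
  cos(-35 deg) = 0.8192, sin(-35 deg) = -0.5736
  joint[1] = (0.0000, 0.0000) + 5.3 * (0.8192, -0.5736) = (0.0000 + 4.3415, 0.0000 + -3.0400) = (4.3415, -3.0400)
link 1: phi[1] = -35 + 20 = -15 deg
  cos(-15 deg) = 0.9659, sin(-15 deg) = -0.2588
  joint[2] = (4.3415, -3.0400) + 3.3 * (0.9659, -0.2588) = (4.3415 + 3.1876, -3.0400 + -0.8541) = (7.5291, -3.8941)
End effector: (7.5291, -3.8941)

Answer: 7.5291 -3.8941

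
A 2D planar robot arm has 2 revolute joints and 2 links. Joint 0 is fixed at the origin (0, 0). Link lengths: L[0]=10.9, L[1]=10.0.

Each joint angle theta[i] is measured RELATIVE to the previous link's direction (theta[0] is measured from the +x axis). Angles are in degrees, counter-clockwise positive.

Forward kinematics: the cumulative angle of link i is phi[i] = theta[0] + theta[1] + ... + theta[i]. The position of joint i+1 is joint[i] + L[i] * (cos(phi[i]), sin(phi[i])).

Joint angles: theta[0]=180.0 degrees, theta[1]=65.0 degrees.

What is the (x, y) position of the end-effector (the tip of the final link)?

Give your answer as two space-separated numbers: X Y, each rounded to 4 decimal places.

Answer: -15.1262 -9.0631

Derivation:
joint[0] = (0.0000, 0.0000)  (base)
link 0: phi[0] = 180 = 180 deg
  cos(180 deg) = -1.0000, sin(180 deg) = 0.0000
  joint[1] = (0.0000, 0.0000) + 10.9 * (-1.0000, 0.0000) = (0.0000 + -10.9000, 0.0000 + 0.0000) = (-10.9000, 0.0000)
link 1: phi[1] = 180 + 65 = 245 deg
  cos(245 deg) = -0.4226, sin(245 deg) = -0.9063
  joint[2] = (-10.9000, 0.0000) + 10 * (-0.4226, -0.9063) = (-10.9000 + -4.2262, 0.0000 + -9.0631) = (-15.1262, -9.0631)
End effector: (-15.1262, -9.0631)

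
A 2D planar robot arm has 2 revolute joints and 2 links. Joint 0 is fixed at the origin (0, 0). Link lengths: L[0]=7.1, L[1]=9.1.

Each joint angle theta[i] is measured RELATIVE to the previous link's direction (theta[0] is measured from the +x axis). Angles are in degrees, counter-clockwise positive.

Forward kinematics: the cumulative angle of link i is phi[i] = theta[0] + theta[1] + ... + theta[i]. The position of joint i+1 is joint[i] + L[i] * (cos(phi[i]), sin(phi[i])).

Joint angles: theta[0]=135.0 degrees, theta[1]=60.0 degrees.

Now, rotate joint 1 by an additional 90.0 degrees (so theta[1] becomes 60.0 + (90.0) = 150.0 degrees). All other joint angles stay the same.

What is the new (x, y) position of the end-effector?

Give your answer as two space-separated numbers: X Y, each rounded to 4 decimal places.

joint[0] = (0.0000, 0.0000)  (base)
link 0: phi[0] = 135 = 135 deg
  cos(135 deg) = -0.7071, sin(135 deg) = 0.7071
  joint[1] = (0.0000, 0.0000) + 7.1 * (-0.7071, 0.7071) = (0.0000 + -5.0205, 0.0000 + 5.0205) = (-5.0205, 5.0205)
link 1: phi[1] = 135 + 150 = 285 deg
  cos(285 deg) = 0.2588, sin(285 deg) = -0.9659
  joint[2] = (-5.0205, 5.0205) + 9.1 * (0.2588, -0.9659) = (-5.0205 + 2.3553, 5.0205 + -8.7899) = (-2.6652, -3.7695)
End effector: (-2.6652, -3.7695)

Answer: -2.6652 -3.7695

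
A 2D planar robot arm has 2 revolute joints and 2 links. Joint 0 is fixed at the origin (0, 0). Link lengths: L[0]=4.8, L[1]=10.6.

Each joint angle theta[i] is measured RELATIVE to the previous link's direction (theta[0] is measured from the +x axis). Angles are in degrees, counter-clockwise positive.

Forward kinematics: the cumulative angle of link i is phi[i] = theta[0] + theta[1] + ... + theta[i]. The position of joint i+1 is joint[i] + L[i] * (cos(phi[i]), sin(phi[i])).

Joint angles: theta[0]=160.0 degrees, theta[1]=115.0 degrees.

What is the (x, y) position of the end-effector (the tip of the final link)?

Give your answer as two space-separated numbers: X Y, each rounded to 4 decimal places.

Answer: -3.5867 -8.9180

Derivation:
joint[0] = (0.0000, 0.0000)  (base)
link 0: phi[0] = 160 = 160 deg
  cos(160 deg) = -0.9397, sin(160 deg) = 0.3420
  joint[1] = (0.0000, 0.0000) + 4.8 * (-0.9397, 0.3420) = (0.0000 + -4.5105, 0.0000 + 1.6417) = (-4.5105, 1.6417)
link 1: phi[1] = 160 + 115 = 275 deg
  cos(275 deg) = 0.0872, sin(275 deg) = -0.9962
  joint[2] = (-4.5105, 1.6417) + 10.6 * (0.0872, -0.9962) = (-4.5105 + 0.9239, 1.6417 + -10.5597) = (-3.5867, -8.9180)
End effector: (-3.5867, -8.9180)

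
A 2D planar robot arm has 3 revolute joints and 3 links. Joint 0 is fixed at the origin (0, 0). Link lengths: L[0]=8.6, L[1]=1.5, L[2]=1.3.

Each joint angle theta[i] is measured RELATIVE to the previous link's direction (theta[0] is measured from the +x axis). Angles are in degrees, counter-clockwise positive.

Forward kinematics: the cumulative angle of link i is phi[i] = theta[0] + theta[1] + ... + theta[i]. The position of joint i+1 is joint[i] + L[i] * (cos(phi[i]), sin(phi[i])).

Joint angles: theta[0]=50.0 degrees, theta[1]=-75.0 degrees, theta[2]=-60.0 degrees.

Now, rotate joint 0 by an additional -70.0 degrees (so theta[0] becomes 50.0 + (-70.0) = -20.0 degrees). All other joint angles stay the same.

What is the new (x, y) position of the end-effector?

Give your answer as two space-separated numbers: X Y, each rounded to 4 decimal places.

joint[0] = (0.0000, 0.0000)  (base)
link 0: phi[0] = -20 = -20 deg
  cos(-20 deg) = 0.9397, sin(-20 deg) = -0.3420
  joint[1] = (0.0000, 0.0000) + 8.6 * (0.9397, -0.3420) = (0.0000 + 8.0814, 0.0000 + -2.9414) = (8.0814, -2.9414)
link 1: phi[1] = -20 + -75 = -95 deg
  cos(-95 deg) = -0.0872, sin(-95 deg) = -0.9962
  joint[2] = (8.0814, -2.9414) + 1.5 * (-0.0872, -0.9962) = (8.0814 + -0.1307, -2.9414 + -1.4943) = (7.9506, -4.4357)
link 2: phi[2] = -20 + -75 + -60 = -155 deg
  cos(-155 deg) = -0.9063, sin(-155 deg) = -0.4226
  joint[3] = (7.9506, -4.4357) + 1.3 * (-0.9063, -0.4226) = (7.9506 + -1.1782, -4.4357 + -0.5494) = (6.7724, -4.9851)
End effector: (6.7724, -4.9851)

Answer: 6.7724 -4.9851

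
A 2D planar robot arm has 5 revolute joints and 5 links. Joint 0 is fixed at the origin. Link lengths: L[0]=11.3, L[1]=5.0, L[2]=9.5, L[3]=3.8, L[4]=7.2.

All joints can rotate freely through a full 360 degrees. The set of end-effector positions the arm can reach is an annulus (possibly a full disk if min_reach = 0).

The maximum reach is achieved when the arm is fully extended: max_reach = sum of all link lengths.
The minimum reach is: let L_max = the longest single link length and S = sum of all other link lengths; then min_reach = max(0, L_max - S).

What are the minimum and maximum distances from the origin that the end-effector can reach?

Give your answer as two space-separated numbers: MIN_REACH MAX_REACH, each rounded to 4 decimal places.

Answer: 0.0000 36.8000

Derivation:
Link lengths: [11.3, 5.0, 9.5, 3.8, 7.2]
max_reach = 11.3 + 5 + 9.5 + 3.8 + 7.2 = 36.8
L_max = max([11.3, 5.0, 9.5, 3.8, 7.2]) = 11.3
S (sum of others) = 36.8 - 11.3 = 25.5
min_reach = max(0, 11.3 - 25.5) = max(0, -14.2) = 0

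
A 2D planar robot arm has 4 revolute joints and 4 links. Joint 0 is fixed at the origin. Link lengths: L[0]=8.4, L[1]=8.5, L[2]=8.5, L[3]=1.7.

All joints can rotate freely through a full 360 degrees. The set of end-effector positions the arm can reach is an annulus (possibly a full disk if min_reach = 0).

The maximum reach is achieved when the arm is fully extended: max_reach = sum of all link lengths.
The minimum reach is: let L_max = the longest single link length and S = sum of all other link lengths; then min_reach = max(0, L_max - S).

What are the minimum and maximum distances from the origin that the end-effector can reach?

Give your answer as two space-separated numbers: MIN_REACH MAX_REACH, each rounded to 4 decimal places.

Link lengths: [8.4, 8.5, 8.5, 1.7]
max_reach = 8.4 + 8.5 + 8.5 + 1.7 = 27.1
L_max = max([8.4, 8.5, 8.5, 1.7]) = 8.5
S (sum of others) = 27.1 - 8.5 = 18.6
min_reach = max(0, 8.5 - 18.6) = max(0, -10.1) = 0

Answer: 0.0000 27.1000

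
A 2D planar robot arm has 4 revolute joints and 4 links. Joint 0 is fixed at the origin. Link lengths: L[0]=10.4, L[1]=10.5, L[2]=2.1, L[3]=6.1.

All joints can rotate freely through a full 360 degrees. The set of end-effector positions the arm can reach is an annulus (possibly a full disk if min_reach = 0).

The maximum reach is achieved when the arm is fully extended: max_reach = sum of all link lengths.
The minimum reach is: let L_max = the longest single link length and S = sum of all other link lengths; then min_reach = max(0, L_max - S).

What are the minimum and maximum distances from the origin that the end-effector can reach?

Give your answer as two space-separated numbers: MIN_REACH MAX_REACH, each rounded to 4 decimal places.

Answer: 0.0000 29.1000

Derivation:
Link lengths: [10.4, 10.5, 2.1, 6.1]
max_reach = 10.4 + 10.5 + 2.1 + 6.1 = 29.1
L_max = max([10.4, 10.5, 2.1, 6.1]) = 10.5
S (sum of others) = 29.1 - 10.5 = 18.6
min_reach = max(0, 10.5 - 18.6) = max(0, -8.1) = 0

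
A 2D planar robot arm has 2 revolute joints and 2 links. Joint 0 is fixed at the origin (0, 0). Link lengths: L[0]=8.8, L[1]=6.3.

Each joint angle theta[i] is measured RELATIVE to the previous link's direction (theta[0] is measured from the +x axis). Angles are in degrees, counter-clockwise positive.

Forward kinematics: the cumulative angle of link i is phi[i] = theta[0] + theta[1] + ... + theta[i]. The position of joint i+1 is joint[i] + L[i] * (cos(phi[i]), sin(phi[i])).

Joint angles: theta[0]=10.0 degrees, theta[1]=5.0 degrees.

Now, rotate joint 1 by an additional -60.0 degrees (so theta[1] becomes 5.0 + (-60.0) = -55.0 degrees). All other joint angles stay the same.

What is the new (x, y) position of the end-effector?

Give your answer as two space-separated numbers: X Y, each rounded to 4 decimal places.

joint[0] = (0.0000, 0.0000)  (base)
link 0: phi[0] = 10 = 10 deg
  cos(10 deg) = 0.9848, sin(10 deg) = 0.1736
  joint[1] = (0.0000, 0.0000) + 8.8 * (0.9848, 0.1736) = (0.0000 + 8.6663, 0.0000 + 1.5281) = (8.6663, 1.5281)
link 1: phi[1] = 10 + -55 = -45 deg
  cos(-45 deg) = 0.7071, sin(-45 deg) = -0.7071
  joint[2] = (8.6663, 1.5281) + 6.3 * (0.7071, -0.7071) = (8.6663 + 4.4548, 1.5281 + -4.4548) = (13.1211, -2.9267)
End effector: (13.1211, -2.9267)

Answer: 13.1211 -2.9267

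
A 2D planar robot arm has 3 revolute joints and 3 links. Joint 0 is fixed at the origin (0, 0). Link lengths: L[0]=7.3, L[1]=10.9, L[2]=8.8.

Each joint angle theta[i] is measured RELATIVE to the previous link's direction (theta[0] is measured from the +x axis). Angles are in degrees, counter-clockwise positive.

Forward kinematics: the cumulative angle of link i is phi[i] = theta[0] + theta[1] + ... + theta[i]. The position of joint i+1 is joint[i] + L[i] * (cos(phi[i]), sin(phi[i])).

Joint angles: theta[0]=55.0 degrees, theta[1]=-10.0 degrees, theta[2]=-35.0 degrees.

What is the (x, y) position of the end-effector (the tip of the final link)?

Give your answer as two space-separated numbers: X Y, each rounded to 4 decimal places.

joint[0] = (0.0000, 0.0000)  (base)
link 0: phi[0] = 55 = 55 deg
  cos(55 deg) = 0.5736, sin(55 deg) = 0.8192
  joint[1] = (0.0000, 0.0000) + 7.3 * (0.5736, 0.8192) = (0.0000 + 4.1871, 0.0000 + 5.9798) = (4.1871, 5.9798)
link 1: phi[1] = 55 + -10 = 45 deg
  cos(45 deg) = 0.7071, sin(45 deg) = 0.7071
  joint[2] = (4.1871, 5.9798) + 10.9 * (0.7071, 0.7071) = (4.1871 + 7.7075, 5.9798 + 7.7075) = (11.8946, 13.6873)
link 2: phi[2] = 55 + -10 + -35 = 10 deg
  cos(10 deg) = 0.9848, sin(10 deg) = 0.1736
  joint[3] = (11.8946, 13.6873) + 8.8 * (0.9848, 0.1736) = (11.8946 + 8.6663, 13.6873 + 1.5281) = (20.5609, 15.2154)
End effector: (20.5609, 15.2154)

Answer: 20.5609 15.2154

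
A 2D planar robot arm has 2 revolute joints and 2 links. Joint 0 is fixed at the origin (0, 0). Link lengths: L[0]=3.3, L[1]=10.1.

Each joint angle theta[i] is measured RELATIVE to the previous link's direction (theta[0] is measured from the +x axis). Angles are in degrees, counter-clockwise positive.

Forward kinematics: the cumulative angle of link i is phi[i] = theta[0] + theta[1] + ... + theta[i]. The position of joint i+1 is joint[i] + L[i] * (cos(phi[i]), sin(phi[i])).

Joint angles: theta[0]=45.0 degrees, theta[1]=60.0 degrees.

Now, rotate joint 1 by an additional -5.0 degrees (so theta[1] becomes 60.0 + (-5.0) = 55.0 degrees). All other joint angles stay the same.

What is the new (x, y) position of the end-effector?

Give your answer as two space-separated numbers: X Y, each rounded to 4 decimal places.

joint[0] = (0.0000, 0.0000)  (base)
link 0: phi[0] = 45 = 45 deg
  cos(45 deg) = 0.7071, sin(45 deg) = 0.7071
  joint[1] = (0.0000, 0.0000) + 3.3 * (0.7071, 0.7071) = (0.0000 + 2.3335, 0.0000 + 2.3335) = (2.3335, 2.3335)
link 1: phi[1] = 45 + 55 = 100 deg
  cos(100 deg) = -0.1736, sin(100 deg) = 0.9848
  joint[2] = (2.3335, 2.3335) + 10.1 * (-0.1736, 0.9848) = (2.3335 + -1.7538, 2.3335 + 9.9466) = (0.5796, 12.2800)
End effector: (0.5796, 12.2800)

Answer: 0.5796 12.2800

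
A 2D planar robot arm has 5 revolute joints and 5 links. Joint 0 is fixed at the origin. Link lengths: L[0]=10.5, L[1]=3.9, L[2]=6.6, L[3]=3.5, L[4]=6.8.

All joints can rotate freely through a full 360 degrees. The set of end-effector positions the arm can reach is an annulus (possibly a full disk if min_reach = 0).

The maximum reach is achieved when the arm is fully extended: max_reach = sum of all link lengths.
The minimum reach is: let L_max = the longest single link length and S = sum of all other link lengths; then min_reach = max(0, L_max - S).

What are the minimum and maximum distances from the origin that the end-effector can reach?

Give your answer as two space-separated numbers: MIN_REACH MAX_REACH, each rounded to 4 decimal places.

Answer: 0.0000 31.3000

Derivation:
Link lengths: [10.5, 3.9, 6.6, 3.5, 6.8]
max_reach = 10.5 + 3.9 + 6.6 + 3.5 + 6.8 = 31.3
L_max = max([10.5, 3.9, 6.6, 3.5, 6.8]) = 10.5
S (sum of others) = 31.3 - 10.5 = 20.8
min_reach = max(0, 10.5 - 20.8) = max(0, -10.3) = 0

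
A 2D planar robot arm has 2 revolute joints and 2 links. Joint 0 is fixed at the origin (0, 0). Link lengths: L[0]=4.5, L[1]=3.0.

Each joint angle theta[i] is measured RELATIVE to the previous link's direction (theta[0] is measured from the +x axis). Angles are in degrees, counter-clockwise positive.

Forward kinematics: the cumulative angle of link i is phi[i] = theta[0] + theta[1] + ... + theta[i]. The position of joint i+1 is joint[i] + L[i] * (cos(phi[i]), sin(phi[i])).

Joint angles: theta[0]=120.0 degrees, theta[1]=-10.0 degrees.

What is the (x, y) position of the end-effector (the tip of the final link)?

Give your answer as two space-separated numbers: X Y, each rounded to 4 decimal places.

Answer: -3.2761 6.7162

Derivation:
joint[0] = (0.0000, 0.0000)  (base)
link 0: phi[0] = 120 = 120 deg
  cos(120 deg) = -0.5000, sin(120 deg) = 0.8660
  joint[1] = (0.0000, 0.0000) + 4.5 * (-0.5000, 0.8660) = (0.0000 + -2.2500, 0.0000 + 3.8971) = (-2.2500, 3.8971)
link 1: phi[1] = 120 + -10 = 110 deg
  cos(110 deg) = -0.3420, sin(110 deg) = 0.9397
  joint[2] = (-2.2500, 3.8971) + 3 * (-0.3420, 0.9397) = (-2.2500 + -1.0261, 3.8971 + 2.8191) = (-3.2761, 6.7162)
End effector: (-3.2761, 6.7162)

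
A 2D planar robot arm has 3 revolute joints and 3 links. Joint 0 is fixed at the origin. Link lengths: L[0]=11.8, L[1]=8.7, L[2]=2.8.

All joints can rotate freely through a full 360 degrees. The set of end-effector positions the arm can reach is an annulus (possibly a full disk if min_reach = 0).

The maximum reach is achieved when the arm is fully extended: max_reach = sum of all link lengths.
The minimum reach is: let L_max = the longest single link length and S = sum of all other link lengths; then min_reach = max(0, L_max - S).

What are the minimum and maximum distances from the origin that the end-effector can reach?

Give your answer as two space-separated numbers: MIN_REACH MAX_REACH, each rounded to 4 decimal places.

Link lengths: [11.8, 8.7, 2.8]
max_reach = 11.8 + 8.7 + 2.8 = 23.3
L_max = max([11.8, 8.7, 2.8]) = 11.8
S (sum of others) = 23.3 - 11.8 = 11.5
min_reach = max(0, 11.8 - 11.5) = max(0, 0.3) = 0.3

Answer: 0.3000 23.3000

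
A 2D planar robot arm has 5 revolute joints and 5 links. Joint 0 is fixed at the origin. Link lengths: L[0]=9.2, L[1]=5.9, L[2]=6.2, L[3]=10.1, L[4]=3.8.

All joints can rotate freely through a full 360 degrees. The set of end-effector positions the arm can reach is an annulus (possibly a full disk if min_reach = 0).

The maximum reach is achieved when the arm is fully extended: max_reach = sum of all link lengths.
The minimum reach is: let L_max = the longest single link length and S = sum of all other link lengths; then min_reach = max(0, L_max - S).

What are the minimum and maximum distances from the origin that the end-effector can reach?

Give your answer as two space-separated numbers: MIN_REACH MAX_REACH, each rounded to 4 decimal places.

Answer: 0.0000 35.2000

Derivation:
Link lengths: [9.2, 5.9, 6.2, 10.1, 3.8]
max_reach = 9.2 + 5.9 + 6.2 + 10.1 + 3.8 = 35.2
L_max = max([9.2, 5.9, 6.2, 10.1, 3.8]) = 10.1
S (sum of others) = 35.2 - 10.1 = 25.1
min_reach = max(0, 10.1 - 25.1) = max(0, -15) = 0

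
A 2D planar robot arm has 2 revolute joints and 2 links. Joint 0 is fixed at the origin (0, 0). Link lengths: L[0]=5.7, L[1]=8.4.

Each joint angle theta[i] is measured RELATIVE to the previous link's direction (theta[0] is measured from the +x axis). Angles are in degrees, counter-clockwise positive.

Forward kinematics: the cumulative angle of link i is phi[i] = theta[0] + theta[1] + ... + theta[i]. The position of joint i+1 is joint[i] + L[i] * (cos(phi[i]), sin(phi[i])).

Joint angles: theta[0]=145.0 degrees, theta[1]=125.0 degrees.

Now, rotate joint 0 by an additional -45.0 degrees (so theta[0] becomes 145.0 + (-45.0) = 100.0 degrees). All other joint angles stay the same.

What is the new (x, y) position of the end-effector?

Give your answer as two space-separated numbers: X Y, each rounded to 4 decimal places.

Answer: -6.9295 -0.3263

Derivation:
joint[0] = (0.0000, 0.0000)  (base)
link 0: phi[0] = 100 = 100 deg
  cos(100 deg) = -0.1736, sin(100 deg) = 0.9848
  joint[1] = (0.0000, 0.0000) + 5.7 * (-0.1736, 0.9848) = (0.0000 + -0.9898, 0.0000 + 5.6134) = (-0.9898, 5.6134)
link 1: phi[1] = 100 + 125 = 225 deg
  cos(225 deg) = -0.7071, sin(225 deg) = -0.7071
  joint[2] = (-0.9898, 5.6134) + 8.4 * (-0.7071, -0.7071) = (-0.9898 + -5.9397, 5.6134 + -5.9397) = (-6.9295, -0.3263)
End effector: (-6.9295, -0.3263)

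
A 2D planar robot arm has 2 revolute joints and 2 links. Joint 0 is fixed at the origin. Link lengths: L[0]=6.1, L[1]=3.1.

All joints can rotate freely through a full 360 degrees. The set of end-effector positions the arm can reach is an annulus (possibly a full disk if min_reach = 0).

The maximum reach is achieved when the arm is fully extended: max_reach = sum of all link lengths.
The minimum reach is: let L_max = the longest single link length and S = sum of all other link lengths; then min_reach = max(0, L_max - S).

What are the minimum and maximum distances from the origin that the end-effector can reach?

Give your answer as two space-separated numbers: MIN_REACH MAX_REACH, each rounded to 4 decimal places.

Answer: 3.0000 9.2000

Derivation:
Link lengths: [6.1, 3.1]
max_reach = 6.1 + 3.1 = 9.2
L_max = max([6.1, 3.1]) = 6.1
S (sum of others) = 9.2 - 6.1 = 3.1
min_reach = max(0, 6.1 - 3.1) = max(0, 3) = 3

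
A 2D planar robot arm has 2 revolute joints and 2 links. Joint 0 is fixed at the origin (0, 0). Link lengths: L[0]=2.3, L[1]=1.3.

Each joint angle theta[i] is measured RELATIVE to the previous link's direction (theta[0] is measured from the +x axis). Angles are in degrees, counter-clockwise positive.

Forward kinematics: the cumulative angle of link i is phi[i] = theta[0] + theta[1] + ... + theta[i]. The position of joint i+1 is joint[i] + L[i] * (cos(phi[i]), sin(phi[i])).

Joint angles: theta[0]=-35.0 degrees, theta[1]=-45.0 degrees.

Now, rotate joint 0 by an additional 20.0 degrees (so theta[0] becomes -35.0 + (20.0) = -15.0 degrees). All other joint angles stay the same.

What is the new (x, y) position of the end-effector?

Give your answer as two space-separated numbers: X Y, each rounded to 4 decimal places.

joint[0] = (0.0000, 0.0000)  (base)
link 0: phi[0] = -15 = -15 deg
  cos(-15 deg) = 0.9659, sin(-15 deg) = -0.2588
  joint[1] = (0.0000, 0.0000) + 2.3 * (0.9659, -0.2588) = (0.0000 + 2.2216, 0.0000 + -0.5953) = (2.2216, -0.5953)
link 1: phi[1] = -15 + -45 = -60 deg
  cos(-60 deg) = 0.5000, sin(-60 deg) = -0.8660
  joint[2] = (2.2216, -0.5953) + 1.3 * (0.5000, -0.8660) = (2.2216 + 0.6500, -0.5953 + -1.1258) = (2.8716, -1.7211)
End effector: (2.8716, -1.7211)

Answer: 2.8716 -1.7211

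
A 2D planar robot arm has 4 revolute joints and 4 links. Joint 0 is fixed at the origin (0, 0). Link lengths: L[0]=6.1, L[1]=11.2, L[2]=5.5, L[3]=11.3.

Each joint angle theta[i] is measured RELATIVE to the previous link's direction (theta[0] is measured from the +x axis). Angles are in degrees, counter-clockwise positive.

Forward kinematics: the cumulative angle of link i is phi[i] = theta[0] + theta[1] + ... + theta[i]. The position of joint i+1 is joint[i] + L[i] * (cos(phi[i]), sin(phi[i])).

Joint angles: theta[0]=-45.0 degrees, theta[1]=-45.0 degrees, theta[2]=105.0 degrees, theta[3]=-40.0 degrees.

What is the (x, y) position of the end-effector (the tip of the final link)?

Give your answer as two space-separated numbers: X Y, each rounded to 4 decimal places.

Answer: 19.8672 -18.8654

Derivation:
joint[0] = (0.0000, 0.0000)  (base)
link 0: phi[0] = -45 = -45 deg
  cos(-45 deg) = 0.7071, sin(-45 deg) = -0.7071
  joint[1] = (0.0000, 0.0000) + 6.1 * (0.7071, -0.7071) = (0.0000 + 4.3134, 0.0000 + -4.3134) = (4.3134, -4.3134)
link 1: phi[1] = -45 + -45 = -90 deg
  cos(-90 deg) = 0.0000, sin(-90 deg) = -1.0000
  joint[2] = (4.3134, -4.3134) + 11.2 * (0.0000, -1.0000) = (4.3134 + 0.0000, -4.3134 + -11.2000) = (4.3134, -15.5134)
link 2: phi[2] = -45 + -45 + 105 = 15 deg
  cos(15 deg) = 0.9659, sin(15 deg) = 0.2588
  joint[3] = (4.3134, -15.5134) + 5.5 * (0.9659, 0.2588) = (4.3134 + 5.3126, -15.5134 + 1.4235) = (9.6259, -14.0898)
link 3: phi[3] = -45 + -45 + 105 + -40 = -25 deg
  cos(-25 deg) = 0.9063, sin(-25 deg) = -0.4226
  joint[4] = (9.6259, -14.0898) + 11.3 * (0.9063, -0.4226) = (9.6259 + 10.2413, -14.0898 + -4.7756) = (19.8672, -18.8654)
End effector: (19.8672, -18.8654)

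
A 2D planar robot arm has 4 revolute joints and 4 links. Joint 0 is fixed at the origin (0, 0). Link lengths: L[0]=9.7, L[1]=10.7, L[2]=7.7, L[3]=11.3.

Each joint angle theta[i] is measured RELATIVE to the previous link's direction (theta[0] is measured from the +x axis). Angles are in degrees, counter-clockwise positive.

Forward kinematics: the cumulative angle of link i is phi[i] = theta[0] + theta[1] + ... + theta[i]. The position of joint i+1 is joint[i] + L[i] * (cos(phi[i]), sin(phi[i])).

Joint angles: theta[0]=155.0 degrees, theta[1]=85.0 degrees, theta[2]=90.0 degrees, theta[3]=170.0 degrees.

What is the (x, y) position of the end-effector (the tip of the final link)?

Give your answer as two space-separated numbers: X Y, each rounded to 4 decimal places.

Answer: -16.1291 -1.7536

Derivation:
joint[0] = (0.0000, 0.0000)  (base)
link 0: phi[0] = 155 = 155 deg
  cos(155 deg) = -0.9063, sin(155 deg) = 0.4226
  joint[1] = (0.0000, 0.0000) + 9.7 * (-0.9063, 0.4226) = (0.0000 + -8.7912, 0.0000 + 4.0994) = (-8.7912, 4.0994)
link 1: phi[1] = 155 + 85 = 240 deg
  cos(240 deg) = -0.5000, sin(240 deg) = -0.8660
  joint[2] = (-8.7912, 4.0994) + 10.7 * (-0.5000, -0.8660) = (-8.7912 + -5.3500, 4.0994 + -9.2665) = (-14.1412, -5.1671)
link 2: phi[2] = 155 + 85 + 90 = 330 deg
  cos(330 deg) = 0.8660, sin(330 deg) = -0.5000
  joint[3] = (-14.1412, -5.1671) + 7.7 * (0.8660, -0.5000) = (-14.1412 + 6.6684, -5.1671 + -3.8500) = (-7.4728, -9.0171)
link 3: phi[3] = 155 + 85 + 90 + 170 = 500 deg
  cos(500 deg) = -0.7660, sin(500 deg) = 0.6428
  joint[4] = (-7.4728, -9.0171) + 11.3 * (-0.7660, 0.6428) = (-7.4728 + -8.6563, -9.0171 + 7.2635) = (-16.1291, -1.7536)
End effector: (-16.1291, -1.7536)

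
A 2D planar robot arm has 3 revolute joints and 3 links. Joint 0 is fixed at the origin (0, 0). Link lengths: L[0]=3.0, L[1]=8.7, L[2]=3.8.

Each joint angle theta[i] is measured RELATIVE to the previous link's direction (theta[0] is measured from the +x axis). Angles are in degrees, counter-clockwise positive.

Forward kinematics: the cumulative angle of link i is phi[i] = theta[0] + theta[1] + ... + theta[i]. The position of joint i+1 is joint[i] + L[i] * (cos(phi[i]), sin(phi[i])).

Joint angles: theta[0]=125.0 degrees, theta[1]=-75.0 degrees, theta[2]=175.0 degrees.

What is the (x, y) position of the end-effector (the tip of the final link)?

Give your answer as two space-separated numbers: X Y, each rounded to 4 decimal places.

joint[0] = (0.0000, 0.0000)  (base)
link 0: phi[0] = 125 = 125 deg
  cos(125 deg) = -0.5736, sin(125 deg) = 0.8192
  joint[1] = (0.0000, 0.0000) + 3 * (-0.5736, 0.8192) = (0.0000 + -1.7207, 0.0000 + 2.4575) = (-1.7207, 2.4575)
link 1: phi[1] = 125 + -75 = 50 deg
  cos(50 deg) = 0.6428, sin(50 deg) = 0.7660
  joint[2] = (-1.7207, 2.4575) + 8.7 * (0.6428, 0.7660) = (-1.7207 + 5.5923, 2.4575 + 6.6646) = (3.8715, 9.1220)
link 2: phi[2] = 125 + -75 + 175 = 225 deg
  cos(225 deg) = -0.7071, sin(225 deg) = -0.7071
  joint[3] = (3.8715, 9.1220) + 3.8 * (-0.7071, -0.7071) = (3.8715 + -2.6870, 9.1220 + -2.6870) = (1.1845, 6.4350)
End effector: (1.1845, 6.4350)

Answer: 1.1845 6.4350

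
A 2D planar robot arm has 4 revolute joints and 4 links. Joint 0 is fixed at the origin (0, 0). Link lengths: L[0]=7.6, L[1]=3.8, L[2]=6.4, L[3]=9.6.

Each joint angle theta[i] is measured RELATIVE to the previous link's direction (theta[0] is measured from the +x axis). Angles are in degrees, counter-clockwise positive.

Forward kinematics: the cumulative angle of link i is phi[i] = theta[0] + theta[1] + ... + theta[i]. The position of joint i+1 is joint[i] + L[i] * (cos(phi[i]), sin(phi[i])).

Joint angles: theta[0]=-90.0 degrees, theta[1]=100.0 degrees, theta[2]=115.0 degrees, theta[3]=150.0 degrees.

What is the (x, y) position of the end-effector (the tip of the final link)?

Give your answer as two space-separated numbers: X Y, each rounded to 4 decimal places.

Answer: 0.9081 -11.2610

Derivation:
joint[0] = (0.0000, 0.0000)  (base)
link 0: phi[0] = -90 = -90 deg
  cos(-90 deg) = 0.0000, sin(-90 deg) = -1.0000
  joint[1] = (0.0000, 0.0000) + 7.6 * (0.0000, -1.0000) = (0.0000 + 0.0000, 0.0000 + -7.6000) = (0.0000, -7.6000)
link 1: phi[1] = -90 + 100 = 10 deg
  cos(10 deg) = 0.9848, sin(10 deg) = 0.1736
  joint[2] = (0.0000, -7.6000) + 3.8 * (0.9848, 0.1736) = (0.0000 + 3.7423, -7.6000 + 0.6599) = (3.7423, -6.9401)
link 2: phi[2] = -90 + 100 + 115 = 125 deg
  cos(125 deg) = -0.5736, sin(125 deg) = 0.8192
  joint[3] = (3.7423, -6.9401) + 6.4 * (-0.5736, 0.8192) = (3.7423 + -3.6709, -6.9401 + 5.2426) = (0.0714, -1.6976)
link 3: phi[3] = -90 + 100 + 115 + 150 = 275 deg
  cos(275 deg) = 0.0872, sin(275 deg) = -0.9962
  joint[4] = (0.0714, -1.6976) + 9.6 * (0.0872, -0.9962) = (0.0714 + 0.8367, -1.6976 + -9.5635) = (0.9081, -11.2610)
End effector: (0.9081, -11.2610)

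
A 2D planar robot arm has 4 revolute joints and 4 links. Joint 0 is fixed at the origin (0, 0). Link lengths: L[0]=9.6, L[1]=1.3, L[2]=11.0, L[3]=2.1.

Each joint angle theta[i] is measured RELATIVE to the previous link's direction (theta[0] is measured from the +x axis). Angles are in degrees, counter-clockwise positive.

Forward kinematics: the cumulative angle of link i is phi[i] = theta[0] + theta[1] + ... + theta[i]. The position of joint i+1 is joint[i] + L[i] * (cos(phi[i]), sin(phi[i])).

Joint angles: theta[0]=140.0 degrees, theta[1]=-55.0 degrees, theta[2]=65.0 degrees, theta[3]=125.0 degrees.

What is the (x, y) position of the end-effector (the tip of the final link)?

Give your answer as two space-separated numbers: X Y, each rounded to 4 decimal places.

Answer: -16.5840 10.8738

Derivation:
joint[0] = (0.0000, 0.0000)  (base)
link 0: phi[0] = 140 = 140 deg
  cos(140 deg) = -0.7660, sin(140 deg) = 0.6428
  joint[1] = (0.0000, 0.0000) + 9.6 * (-0.7660, 0.6428) = (0.0000 + -7.3540, 0.0000 + 6.1708) = (-7.3540, 6.1708)
link 1: phi[1] = 140 + -55 = 85 deg
  cos(85 deg) = 0.0872, sin(85 deg) = 0.9962
  joint[2] = (-7.3540, 6.1708) + 1.3 * (0.0872, 0.9962) = (-7.3540 + 0.1133, 6.1708 + 1.2951) = (-7.2407, 7.4658)
link 2: phi[2] = 140 + -55 + 65 = 150 deg
  cos(150 deg) = -0.8660, sin(150 deg) = 0.5000
  joint[3] = (-7.2407, 7.4658) + 11 * (-0.8660, 0.5000) = (-7.2407 + -9.5263, 7.4658 + 5.5000) = (-16.7670, 12.9658)
link 3: phi[3] = 140 + -55 + 65 + 125 = 275 deg
  cos(275 deg) = 0.0872, sin(275 deg) = -0.9962
  joint[4] = (-16.7670, 12.9658) + 2.1 * (0.0872, -0.9962) = (-16.7670 + 0.1830, 12.9658 + -2.0920) = (-16.5840, 10.8738)
End effector: (-16.5840, 10.8738)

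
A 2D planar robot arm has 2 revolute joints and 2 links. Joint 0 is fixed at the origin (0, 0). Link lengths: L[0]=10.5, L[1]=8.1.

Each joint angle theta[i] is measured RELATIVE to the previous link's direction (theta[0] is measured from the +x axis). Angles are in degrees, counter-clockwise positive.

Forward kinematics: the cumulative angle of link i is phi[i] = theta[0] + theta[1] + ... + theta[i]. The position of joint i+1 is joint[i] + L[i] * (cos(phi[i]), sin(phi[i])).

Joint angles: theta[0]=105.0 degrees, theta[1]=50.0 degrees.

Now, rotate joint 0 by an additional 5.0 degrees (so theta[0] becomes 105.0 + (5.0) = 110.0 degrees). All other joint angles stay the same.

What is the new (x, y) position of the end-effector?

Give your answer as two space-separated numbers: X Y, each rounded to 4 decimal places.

Answer: -11.2027 12.6371

Derivation:
joint[0] = (0.0000, 0.0000)  (base)
link 0: phi[0] = 110 = 110 deg
  cos(110 deg) = -0.3420, sin(110 deg) = 0.9397
  joint[1] = (0.0000, 0.0000) + 10.5 * (-0.3420, 0.9397) = (0.0000 + -3.5912, 0.0000 + 9.8668) = (-3.5912, 9.8668)
link 1: phi[1] = 110 + 50 = 160 deg
  cos(160 deg) = -0.9397, sin(160 deg) = 0.3420
  joint[2] = (-3.5912, 9.8668) + 8.1 * (-0.9397, 0.3420) = (-3.5912 + -7.6115, 9.8668 + 2.7704) = (-11.2027, 12.6371)
End effector: (-11.2027, 12.6371)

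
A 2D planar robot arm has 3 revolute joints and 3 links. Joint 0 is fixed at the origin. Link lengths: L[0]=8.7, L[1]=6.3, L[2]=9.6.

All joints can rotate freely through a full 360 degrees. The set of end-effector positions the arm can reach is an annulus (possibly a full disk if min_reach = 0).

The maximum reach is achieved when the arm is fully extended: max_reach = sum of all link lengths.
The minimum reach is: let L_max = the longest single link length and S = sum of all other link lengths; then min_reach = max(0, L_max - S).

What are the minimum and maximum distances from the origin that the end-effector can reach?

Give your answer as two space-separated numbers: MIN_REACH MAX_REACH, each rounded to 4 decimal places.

Answer: 0.0000 24.6000

Derivation:
Link lengths: [8.7, 6.3, 9.6]
max_reach = 8.7 + 6.3 + 9.6 = 24.6
L_max = max([8.7, 6.3, 9.6]) = 9.6
S (sum of others) = 24.6 - 9.6 = 15
min_reach = max(0, 9.6 - 15) = max(0, -5.4) = 0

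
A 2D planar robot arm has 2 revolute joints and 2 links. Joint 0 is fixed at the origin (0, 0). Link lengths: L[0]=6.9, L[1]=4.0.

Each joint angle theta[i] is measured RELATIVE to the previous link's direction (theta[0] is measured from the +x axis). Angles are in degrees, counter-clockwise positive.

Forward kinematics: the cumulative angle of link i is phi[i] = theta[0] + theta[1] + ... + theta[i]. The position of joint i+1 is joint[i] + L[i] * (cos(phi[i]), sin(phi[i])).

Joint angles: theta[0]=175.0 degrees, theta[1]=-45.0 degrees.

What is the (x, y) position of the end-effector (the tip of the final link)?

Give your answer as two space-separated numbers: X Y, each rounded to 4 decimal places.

joint[0] = (0.0000, 0.0000)  (base)
link 0: phi[0] = 175 = 175 deg
  cos(175 deg) = -0.9962, sin(175 deg) = 0.0872
  joint[1] = (0.0000, 0.0000) + 6.9 * (-0.9962, 0.0872) = (0.0000 + -6.8737, 0.0000 + 0.6014) = (-6.8737, 0.6014)
link 1: phi[1] = 175 + -45 = 130 deg
  cos(130 deg) = -0.6428, sin(130 deg) = 0.7660
  joint[2] = (-6.8737, 0.6014) + 4 * (-0.6428, 0.7660) = (-6.8737 + -2.5712, 0.6014 + 3.0642) = (-9.4449, 3.6656)
End effector: (-9.4449, 3.6656)

Answer: -9.4449 3.6656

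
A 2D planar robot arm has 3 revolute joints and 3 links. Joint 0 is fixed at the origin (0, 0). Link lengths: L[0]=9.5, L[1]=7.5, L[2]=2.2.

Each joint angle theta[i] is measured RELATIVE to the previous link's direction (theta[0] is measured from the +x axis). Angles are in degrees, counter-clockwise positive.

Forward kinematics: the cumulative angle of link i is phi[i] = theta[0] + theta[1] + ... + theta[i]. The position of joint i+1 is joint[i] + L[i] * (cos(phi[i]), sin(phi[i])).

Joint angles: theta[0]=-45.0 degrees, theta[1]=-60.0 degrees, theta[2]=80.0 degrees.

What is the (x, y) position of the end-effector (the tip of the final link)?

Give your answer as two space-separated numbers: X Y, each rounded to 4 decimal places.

joint[0] = (0.0000, 0.0000)  (base)
link 0: phi[0] = -45 = -45 deg
  cos(-45 deg) = 0.7071, sin(-45 deg) = -0.7071
  joint[1] = (0.0000, 0.0000) + 9.5 * (0.7071, -0.7071) = (0.0000 + 6.7175, 0.0000 + -6.7175) = (6.7175, -6.7175)
link 1: phi[1] = -45 + -60 = -105 deg
  cos(-105 deg) = -0.2588, sin(-105 deg) = -0.9659
  joint[2] = (6.7175, -6.7175) + 7.5 * (-0.2588, -0.9659) = (6.7175 + -1.9411, -6.7175 + -7.2444) = (4.7764, -13.9620)
link 2: phi[2] = -45 + -60 + 80 = -25 deg
  cos(-25 deg) = 0.9063, sin(-25 deg) = -0.4226
  joint[3] = (4.7764, -13.9620) + 2.2 * (0.9063, -0.4226) = (4.7764 + 1.9939, -13.9620 + -0.9298) = (6.7702, -14.8917)
End effector: (6.7702, -14.8917)

Answer: 6.7702 -14.8917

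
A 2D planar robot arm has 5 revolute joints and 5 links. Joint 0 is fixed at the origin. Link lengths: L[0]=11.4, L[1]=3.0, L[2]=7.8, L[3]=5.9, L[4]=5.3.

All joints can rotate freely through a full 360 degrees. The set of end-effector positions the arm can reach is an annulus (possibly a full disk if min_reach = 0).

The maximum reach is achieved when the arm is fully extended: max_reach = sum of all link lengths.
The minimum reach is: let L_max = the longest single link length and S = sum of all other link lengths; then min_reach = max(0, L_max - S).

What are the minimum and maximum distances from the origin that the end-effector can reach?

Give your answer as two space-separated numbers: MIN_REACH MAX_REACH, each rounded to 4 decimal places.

Link lengths: [11.4, 3.0, 7.8, 5.9, 5.3]
max_reach = 11.4 + 3 + 7.8 + 5.9 + 5.3 = 33.4
L_max = max([11.4, 3.0, 7.8, 5.9, 5.3]) = 11.4
S (sum of others) = 33.4 - 11.4 = 22
min_reach = max(0, 11.4 - 22) = max(0, -10.6) = 0

Answer: 0.0000 33.4000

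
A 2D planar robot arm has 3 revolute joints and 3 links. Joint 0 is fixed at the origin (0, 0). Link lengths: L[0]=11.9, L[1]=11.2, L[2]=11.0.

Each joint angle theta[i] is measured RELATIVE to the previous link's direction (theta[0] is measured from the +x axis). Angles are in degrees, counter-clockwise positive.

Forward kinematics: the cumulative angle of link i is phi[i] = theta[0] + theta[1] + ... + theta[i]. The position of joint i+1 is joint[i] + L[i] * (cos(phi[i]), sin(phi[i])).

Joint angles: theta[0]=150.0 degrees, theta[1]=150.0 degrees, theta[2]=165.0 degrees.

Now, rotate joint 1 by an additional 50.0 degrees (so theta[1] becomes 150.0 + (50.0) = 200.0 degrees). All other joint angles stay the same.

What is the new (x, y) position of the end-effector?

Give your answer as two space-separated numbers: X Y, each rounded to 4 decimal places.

joint[0] = (0.0000, 0.0000)  (base)
link 0: phi[0] = 150 = 150 deg
  cos(150 deg) = -0.8660, sin(150 deg) = 0.5000
  joint[1] = (0.0000, 0.0000) + 11.9 * (-0.8660, 0.5000) = (0.0000 + -10.3057, 0.0000 + 5.9500) = (-10.3057, 5.9500)
link 1: phi[1] = 150 + 200 = 350 deg
  cos(350 deg) = 0.9848, sin(350 deg) = -0.1736
  joint[2] = (-10.3057, 5.9500) + 11.2 * (0.9848, -0.1736) = (-10.3057 + 11.0298, 5.9500 + -1.9449) = (0.7241, 4.0051)
link 2: phi[2] = 150 + 200 + 165 = 515 deg
  cos(515 deg) = -0.9063, sin(515 deg) = 0.4226
  joint[3] = (0.7241, 4.0051) + 11 * (-0.9063, 0.4226) = (0.7241 + -9.9694, 4.0051 + 4.6488) = (-9.2452, 8.6539)
End effector: (-9.2452, 8.6539)

Answer: -9.2452 8.6539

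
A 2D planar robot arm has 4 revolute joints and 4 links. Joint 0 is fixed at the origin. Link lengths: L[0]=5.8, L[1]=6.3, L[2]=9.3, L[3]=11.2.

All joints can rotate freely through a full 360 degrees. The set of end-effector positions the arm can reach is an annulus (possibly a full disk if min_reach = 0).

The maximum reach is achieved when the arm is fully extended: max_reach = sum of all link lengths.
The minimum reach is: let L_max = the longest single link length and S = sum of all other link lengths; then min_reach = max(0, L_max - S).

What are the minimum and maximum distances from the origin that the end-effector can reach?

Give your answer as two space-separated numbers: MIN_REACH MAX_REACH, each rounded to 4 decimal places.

Answer: 0.0000 32.6000

Derivation:
Link lengths: [5.8, 6.3, 9.3, 11.2]
max_reach = 5.8 + 6.3 + 9.3 + 11.2 = 32.6
L_max = max([5.8, 6.3, 9.3, 11.2]) = 11.2
S (sum of others) = 32.6 - 11.2 = 21.4
min_reach = max(0, 11.2 - 21.4) = max(0, -10.2) = 0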